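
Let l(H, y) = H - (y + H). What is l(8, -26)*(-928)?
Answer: -24128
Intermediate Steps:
l(H, y) = -y (l(H, y) = H - (H + y) = H + (-H - y) = -y)
l(8, -26)*(-928) = -1*(-26)*(-928) = 26*(-928) = -24128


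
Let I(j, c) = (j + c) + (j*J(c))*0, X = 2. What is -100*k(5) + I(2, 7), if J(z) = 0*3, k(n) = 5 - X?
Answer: -291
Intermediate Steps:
k(n) = 3 (k(n) = 5 - 1*2 = 5 - 2 = 3)
J(z) = 0
I(j, c) = c + j (I(j, c) = (j + c) + (j*0)*0 = (c + j) + 0*0 = (c + j) + 0 = c + j)
-100*k(5) + I(2, 7) = -100*3 + (7 + 2) = -300 + 9 = -291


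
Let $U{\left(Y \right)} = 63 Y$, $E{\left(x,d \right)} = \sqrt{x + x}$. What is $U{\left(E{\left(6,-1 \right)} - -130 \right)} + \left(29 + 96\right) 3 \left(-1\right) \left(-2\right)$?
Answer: $8940 + 126 \sqrt{3} \approx 9158.2$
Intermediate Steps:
$E{\left(x,d \right)} = \sqrt{2} \sqrt{x}$ ($E{\left(x,d \right)} = \sqrt{2 x} = \sqrt{2} \sqrt{x}$)
$U{\left(E{\left(6,-1 \right)} - -130 \right)} + \left(29 + 96\right) 3 \left(-1\right) \left(-2\right) = 63 \left(\sqrt{2} \sqrt{6} - -130\right) + \left(29 + 96\right) 3 \left(-1\right) \left(-2\right) = 63 \left(2 \sqrt{3} + 130\right) + 125 \left(\left(-3\right) \left(-2\right)\right) = 63 \left(130 + 2 \sqrt{3}\right) + 125 \cdot 6 = \left(8190 + 126 \sqrt{3}\right) + 750 = 8940 + 126 \sqrt{3}$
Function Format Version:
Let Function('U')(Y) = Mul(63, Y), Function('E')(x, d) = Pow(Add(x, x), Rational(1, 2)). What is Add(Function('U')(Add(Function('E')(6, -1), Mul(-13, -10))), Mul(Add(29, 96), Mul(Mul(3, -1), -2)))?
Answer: Add(8940, Mul(126, Pow(3, Rational(1, 2)))) ≈ 9158.2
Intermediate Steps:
Function('E')(x, d) = Mul(Pow(2, Rational(1, 2)), Pow(x, Rational(1, 2))) (Function('E')(x, d) = Pow(Mul(2, x), Rational(1, 2)) = Mul(Pow(2, Rational(1, 2)), Pow(x, Rational(1, 2))))
Add(Function('U')(Add(Function('E')(6, -1), Mul(-13, -10))), Mul(Add(29, 96), Mul(Mul(3, -1), -2))) = Add(Mul(63, Add(Mul(Pow(2, Rational(1, 2)), Pow(6, Rational(1, 2))), Mul(-13, -10))), Mul(Add(29, 96), Mul(Mul(3, -1), -2))) = Add(Mul(63, Add(Mul(2, Pow(3, Rational(1, 2))), 130)), Mul(125, Mul(-3, -2))) = Add(Mul(63, Add(130, Mul(2, Pow(3, Rational(1, 2))))), Mul(125, 6)) = Add(Add(8190, Mul(126, Pow(3, Rational(1, 2)))), 750) = Add(8940, Mul(126, Pow(3, Rational(1, 2))))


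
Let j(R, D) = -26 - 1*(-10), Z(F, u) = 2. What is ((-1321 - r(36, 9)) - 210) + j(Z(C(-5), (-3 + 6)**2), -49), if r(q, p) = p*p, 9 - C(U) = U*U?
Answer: -1628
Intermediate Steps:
C(U) = 9 - U**2 (C(U) = 9 - U*U = 9 - U**2)
r(q, p) = p**2
j(R, D) = -16 (j(R, D) = -26 + 10 = -16)
((-1321 - r(36, 9)) - 210) + j(Z(C(-5), (-3 + 6)**2), -49) = ((-1321 - 1*9**2) - 210) - 16 = ((-1321 - 1*81) - 210) - 16 = ((-1321 - 81) - 210) - 16 = (-1402 - 210) - 16 = -1612 - 16 = -1628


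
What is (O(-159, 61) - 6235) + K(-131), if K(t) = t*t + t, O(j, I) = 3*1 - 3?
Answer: 10795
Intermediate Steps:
O(j, I) = 0 (O(j, I) = 3 - 3 = 0)
K(t) = t + t² (K(t) = t² + t = t + t²)
(O(-159, 61) - 6235) + K(-131) = (0 - 6235) - 131*(1 - 131) = -6235 - 131*(-130) = -6235 + 17030 = 10795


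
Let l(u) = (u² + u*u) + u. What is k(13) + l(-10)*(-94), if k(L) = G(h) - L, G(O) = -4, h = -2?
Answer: -17877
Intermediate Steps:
l(u) = u + 2*u² (l(u) = (u² + u²) + u = 2*u² + u = u + 2*u²)
k(L) = -4 - L
k(13) + l(-10)*(-94) = (-4 - 1*13) - 10*(1 + 2*(-10))*(-94) = (-4 - 13) - 10*(1 - 20)*(-94) = -17 - 10*(-19)*(-94) = -17 + 190*(-94) = -17 - 17860 = -17877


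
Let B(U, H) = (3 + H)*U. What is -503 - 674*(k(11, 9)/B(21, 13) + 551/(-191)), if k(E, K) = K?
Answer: 15223755/10696 ≈ 1423.3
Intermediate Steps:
B(U, H) = U*(3 + H)
-503 - 674*(k(11, 9)/B(21, 13) + 551/(-191)) = -503 - 674*(9/((21*(3 + 13))) + 551/(-191)) = -503 - 674*(9/((21*16)) + 551*(-1/191)) = -503 - 674*(9/336 - 551/191) = -503 - 674*(9*(1/336) - 551/191) = -503 - 674*(3/112 - 551/191) = -503 - 674*(-61139/21392) = -503 + 20603843/10696 = 15223755/10696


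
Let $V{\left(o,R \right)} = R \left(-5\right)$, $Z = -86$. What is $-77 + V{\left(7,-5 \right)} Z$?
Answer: $-2227$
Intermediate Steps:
$V{\left(o,R \right)} = - 5 R$
$-77 + V{\left(7,-5 \right)} Z = -77 + \left(-5\right) \left(-5\right) \left(-86\right) = -77 + 25 \left(-86\right) = -77 - 2150 = -2227$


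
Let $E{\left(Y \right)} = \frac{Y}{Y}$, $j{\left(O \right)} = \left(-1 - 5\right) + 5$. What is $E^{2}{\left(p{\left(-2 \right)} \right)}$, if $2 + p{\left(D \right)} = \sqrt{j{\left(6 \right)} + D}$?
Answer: $1$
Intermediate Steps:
$j{\left(O \right)} = -1$ ($j{\left(O \right)} = -6 + 5 = -1$)
$p{\left(D \right)} = -2 + \sqrt{-1 + D}$
$E{\left(Y \right)} = 1$
$E^{2}{\left(p{\left(-2 \right)} \right)} = 1^{2} = 1$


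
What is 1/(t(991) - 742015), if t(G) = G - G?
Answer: -1/742015 ≈ -1.3477e-6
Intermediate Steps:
t(G) = 0
1/(t(991) - 742015) = 1/(0 - 742015) = 1/(-742015) = -1/742015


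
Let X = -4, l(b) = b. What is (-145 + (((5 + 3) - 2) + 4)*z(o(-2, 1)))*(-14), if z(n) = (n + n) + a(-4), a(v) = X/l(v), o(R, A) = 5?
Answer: 490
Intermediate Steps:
a(v) = -4/v
z(n) = 1 + 2*n (z(n) = (n + n) - 4/(-4) = 2*n - 4*(-¼) = 2*n + 1 = 1 + 2*n)
(-145 + (((5 + 3) - 2) + 4)*z(o(-2, 1)))*(-14) = (-145 + (((5 + 3) - 2) + 4)*(1 + 2*5))*(-14) = (-145 + ((8 - 2) + 4)*(1 + 10))*(-14) = (-145 + (6 + 4)*11)*(-14) = (-145 + 10*11)*(-14) = (-145 + 110)*(-14) = -35*(-14) = 490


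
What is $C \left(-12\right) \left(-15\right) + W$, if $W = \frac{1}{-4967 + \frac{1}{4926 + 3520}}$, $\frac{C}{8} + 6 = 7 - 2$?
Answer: $- \frac{60409853086}{41951281} \approx -1440.0$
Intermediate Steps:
$C = -8$ ($C = -48 + 8 \left(7 - 2\right) = -48 + 8 \cdot 5 = -48 + 40 = -8$)
$W = - \frac{8446}{41951281}$ ($W = \frac{1}{-4967 + \frac{1}{8446}} = \frac{1}{- \frac{41951281}{8446}} = - \frac{8446}{41951281} \approx -0.00020133$)
$C \left(-12\right) \left(-15\right) + W = \left(-8\right) \left(-12\right) \left(-15\right) - \frac{8446}{41951281} = 96 \left(-15\right) - \frac{8446}{41951281} = -1440 - \frac{8446}{41951281} = - \frac{60409853086}{41951281}$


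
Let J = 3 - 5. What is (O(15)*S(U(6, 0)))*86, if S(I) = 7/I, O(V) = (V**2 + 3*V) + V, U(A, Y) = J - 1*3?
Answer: -34314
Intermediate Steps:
J = -2
U(A, Y) = -5 (U(A, Y) = -2 - 1*3 = -2 - 3 = -5)
O(V) = V**2 + 4*V
(O(15)*S(U(6, 0)))*86 = ((15*(4 + 15))*(7/(-5)))*86 = ((15*19)*(7*(-1/5)))*86 = (285*(-7/5))*86 = -399*86 = -34314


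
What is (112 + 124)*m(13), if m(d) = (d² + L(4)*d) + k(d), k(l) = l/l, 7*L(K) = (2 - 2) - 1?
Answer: 277772/7 ≈ 39682.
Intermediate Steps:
L(K) = -⅐ (L(K) = ((2 - 2) - 1)/7 = (0 - 1)/7 = (⅐)*(-1) = -⅐)
k(l) = 1
m(d) = 1 + d² - d/7 (m(d) = (d² - d/7) + 1 = 1 + d² - d/7)
(112 + 124)*m(13) = (112 + 124)*(1 + 13² - ⅐*13) = 236*(1 + 169 - 13/7) = 236*(1177/7) = 277772/7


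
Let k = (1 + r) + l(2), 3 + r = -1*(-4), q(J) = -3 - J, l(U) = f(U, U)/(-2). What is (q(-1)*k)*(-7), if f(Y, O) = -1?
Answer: 35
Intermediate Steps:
l(U) = 1/2 (l(U) = -1/(-2) = -1*(-1/2) = 1/2)
r = 1 (r = -3 - 1*(-4) = -3 + 4 = 1)
k = 5/2 (k = (1 + 1) + 1/2 = 2 + 1/2 = 5/2 ≈ 2.5000)
(q(-1)*k)*(-7) = ((-3 - 1*(-1))*(5/2))*(-7) = ((-3 + 1)*(5/2))*(-7) = -2*5/2*(-7) = -5*(-7) = 35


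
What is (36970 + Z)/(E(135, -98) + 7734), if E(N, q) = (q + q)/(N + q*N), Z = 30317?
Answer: 881123265/101276926 ≈ 8.7001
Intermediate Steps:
E(N, q) = 2*q/(N + N*q) (E(N, q) = (2*q)/(N + N*q) = 2*q/(N + N*q))
(36970 + Z)/(E(135, -98) + 7734) = (36970 + 30317)/(2*(-98)/(135*(1 - 98)) + 7734) = 67287/(2*(-98)*(1/135)/(-97) + 7734) = 67287/(2*(-98)*(1/135)*(-1/97) + 7734) = 67287/(196/13095 + 7734) = 67287/(101276926/13095) = 67287*(13095/101276926) = 881123265/101276926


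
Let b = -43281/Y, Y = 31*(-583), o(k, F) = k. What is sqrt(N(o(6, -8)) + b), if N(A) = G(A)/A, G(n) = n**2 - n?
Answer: sqrt(2415384158)/18073 ≈ 2.7193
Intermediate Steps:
Y = -18073
N(A) = -1 + A (N(A) = (A*(-1 + A))/A = -1 + A)
b = 43281/18073 (b = -43281/(-18073) = -43281*(-1/18073) = 43281/18073 ≈ 2.3948)
sqrt(N(o(6, -8)) + b) = sqrt((-1 + 6) + 43281/18073) = sqrt(5 + 43281/18073) = sqrt(133646/18073) = sqrt(2415384158)/18073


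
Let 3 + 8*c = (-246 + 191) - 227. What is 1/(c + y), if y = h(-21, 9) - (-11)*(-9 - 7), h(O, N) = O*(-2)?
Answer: -8/1357 ≈ -0.0058954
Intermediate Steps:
h(O, N) = -2*O
c = -285/8 (c = -3/8 + ((-246 + 191) - 227)/8 = -3/8 + (-55 - 227)/8 = -3/8 + (⅛)*(-282) = -3/8 - 141/4 = -285/8 ≈ -35.625)
y = -134 (y = -2*(-21) - (-11)*(-9 - 7) = 42 - (-11)*(-16) = 42 - 1*176 = 42 - 176 = -134)
1/(c + y) = 1/(-285/8 - 134) = 1/(-1357/8) = -8/1357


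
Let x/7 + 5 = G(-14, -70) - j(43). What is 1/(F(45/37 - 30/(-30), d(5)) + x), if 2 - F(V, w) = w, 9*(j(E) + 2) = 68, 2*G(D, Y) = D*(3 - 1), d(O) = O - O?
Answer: -9/1529 ≈ -0.0058862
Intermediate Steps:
d(O) = 0
G(D, Y) = D (G(D, Y) = (D*(3 - 1))/2 = (D*2)/2 = (2*D)/2 = D)
j(E) = 50/9 (j(E) = -2 + (⅑)*68 = -2 + 68/9 = 50/9)
F(V, w) = 2 - w
x = -1547/9 (x = -35 + 7*(-14 - 1*50/9) = -35 + 7*(-14 - 50/9) = -35 + 7*(-176/9) = -35 - 1232/9 = -1547/9 ≈ -171.89)
1/(F(45/37 - 30/(-30), d(5)) + x) = 1/((2 - 1*0) - 1547/9) = 1/((2 + 0) - 1547/9) = 1/(2 - 1547/9) = 1/(-1529/9) = -9/1529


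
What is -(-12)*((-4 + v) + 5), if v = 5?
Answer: 72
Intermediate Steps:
-(-12)*((-4 + v) + 5) = -(-12)*((-4 + 5) + 5) = -(-12)*(1 + 5) = -(-12)*6 = -6*(-12) = 72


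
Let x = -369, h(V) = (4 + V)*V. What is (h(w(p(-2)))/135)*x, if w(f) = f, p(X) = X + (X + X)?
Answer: -164/5 ≈ -32.800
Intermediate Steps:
p(X) = 3*X (p(X) = X + 2*X = 3*X)
h(V) = V*(4 + V)
(h(w(p(-2)))/135)*x = (((3*(-2))*(4 + 3*(-2)))/135)*(-369) = (-6*(4 - 6)*(1/135))*(-369) = (-6*(-2)*(1/135))*(-369) = (12*(1/135))*(-369) = (4/45)*(-369) = -164/5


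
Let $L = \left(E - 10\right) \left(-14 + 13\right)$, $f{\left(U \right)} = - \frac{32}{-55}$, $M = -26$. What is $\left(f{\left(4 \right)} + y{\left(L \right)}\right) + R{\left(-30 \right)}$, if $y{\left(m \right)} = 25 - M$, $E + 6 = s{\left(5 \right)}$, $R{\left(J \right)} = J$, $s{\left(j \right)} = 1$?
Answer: $\frac{1187}{55} \approx 21.582$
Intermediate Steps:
$f{\left(U \right)} = \frac{32}{55}$ ($f{\left(U \right)} = \left(-32\right) \left(- \frac{1}{55}\right) = \frac{32}{55}$)
$E = -5$ ($E = -6 + 1 = -5$)
$L = 15$ ($L = \left(-5 - 10\right) \left(-14 + 13\right) = \left(-15\right) \left(-1\right) = 15$)
$y{\left(m \right)} = 51$ ($y{\left(m \right)} = 25 - -26 = 25 + 26 = 51$)
$\left(f{\left(4 \right)} + y{\left(L \right)}\right) + R{\left(-30 \right)} = \left(\frac{32}{55} + 51\right) - 30 = \frac{2837}{55} - 30 = \frac{1187}{55}$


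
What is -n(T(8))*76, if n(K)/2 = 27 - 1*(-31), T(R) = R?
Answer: -8816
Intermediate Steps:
n(K) = 116 (n(K) = 2*(27 - 1*(-31)) = 2*(27 + 31) = 2*58 = 116)
-n(T(8))*76 = -1*116*76 = -116*76 = -8816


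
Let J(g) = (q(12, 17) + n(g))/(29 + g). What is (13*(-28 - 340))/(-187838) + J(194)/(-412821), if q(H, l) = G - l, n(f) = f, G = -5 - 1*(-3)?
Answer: 220188890711/8646097016277 ≈ 0.025467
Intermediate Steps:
G = -2 (G = -5 + 3 = -2)
q(H, l) = -2 - l
J(g) = (-19 + g)/(29 + g) (J(g) = ((-2 - 1*17) + g)/(29 + g) = ((-2 - 17) + g)/(29 + g) = (-19 + g)/(29 + g))
(13*(-28 - 340))/(-187838) + J(194)/(-412821) = (13*(-28 - 340))/(-187838) + ((-19 + 194)/(29 + 194))/(-412821) = (13*(-368))*(-1/187838) + (175/223)*(-1/412821) = -4784*(-1/187838) + ((1/223)*175)*(-1/412821) = 2392/93919 + (175/223)*(-1/412821) = 2392/93919 - 175/92059083 = 220188890711/8646097016277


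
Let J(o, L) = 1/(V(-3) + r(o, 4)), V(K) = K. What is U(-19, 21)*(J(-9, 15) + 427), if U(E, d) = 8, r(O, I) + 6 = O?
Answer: 30740/9 ≈ 3415.6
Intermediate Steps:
r(O, I) = -6 + O
J(o, L) = 1/(-9 + o) (J(o, L) = 1/(-3 + (-6 + o)) = 1/(-9 + o))
U(-19, 21)*(J(-9, 15) + 427) = 8*(1/(-9 - 9) + 427) = 8*(1/(-18) + 427) = 8*(-1/18 + 427) = 8*(7685/18) = 30740/9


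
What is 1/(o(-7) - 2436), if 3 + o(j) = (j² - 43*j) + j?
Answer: -1/2096 ≈ -0.00047710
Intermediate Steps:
o(j) = -3 + j² - 42*j (o(j) = -3 + ((j² - 43*j) + j) = -3 + (j² - 42*j) = -3 + j² - 42*j)
1/(o(-7) - 2436) = 1/((-3 + (-7)² - 42*(-7)) - 2436) = 1/((-3 + 49 + 294) - 2436) = 1/(340 - 2436) = 1/(-2096) = -1/2096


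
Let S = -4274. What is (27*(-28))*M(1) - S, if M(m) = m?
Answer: 3518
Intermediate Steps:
(27*(-28))*M(1) - S = (27*(-28))*1 - 1*(-4274) = -756*1 + 4274 = -756 + 4274 = 3518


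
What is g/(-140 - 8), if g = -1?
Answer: 1/148 ≈ 0.0067568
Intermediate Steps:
g/(-140 - 8) = -1/(-140 - 8) = -1/(-148) = -1/148*(-1) = 1/148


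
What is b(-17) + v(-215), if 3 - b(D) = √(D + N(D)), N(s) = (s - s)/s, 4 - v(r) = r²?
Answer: -46218 - I*√17 ≈ -46218.0 - 4.1231*I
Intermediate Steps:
v(r) = 4 - r²
N(s) = 0 (N(s) = 0/s = 0)
b(D) = 3 - √D (b(D) = 3 - √(D + 0) = 3 - √D)
b(-17) + v(-215) = (3 - √(-17)) + (4 - 1*(-215)²) = (3 - I*√17) + (4 - 1*46225) = (3 - I*√17) + (4 - 46225) = (3 - I*√17) - 46221 = -46218 - I*√17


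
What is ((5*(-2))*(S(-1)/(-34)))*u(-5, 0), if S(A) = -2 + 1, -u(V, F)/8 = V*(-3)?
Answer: 600/17 ≈ 35.294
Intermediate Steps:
u(V, F) = 24*V (u(V, F) = -8*V*(-3) = -(-24)*V = 24*V)
S(A) = -1
((5*(-2))*(S(-1)/(-34)))*u(-5, 0) = ((5*(-2))*(-1/(-34)))*(24*(-5)) = -(-10)*(-1)/34*(-120) = -10*1/34*(-120) = -5/17*(-120) = 600/17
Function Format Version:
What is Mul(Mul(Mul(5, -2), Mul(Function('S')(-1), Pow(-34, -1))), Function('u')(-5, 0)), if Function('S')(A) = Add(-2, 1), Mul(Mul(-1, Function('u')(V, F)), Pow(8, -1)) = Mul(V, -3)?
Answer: Rational(600, 17) ≈ 35.294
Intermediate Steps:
Function('u')(V, F) = Mul(24, V) (Function('u')(V, F) = Mul(-8, Mul(V, -3)) = Mul(-8, Mul(-3, V)) = Mul(24, V))
Function('S')(A) = -1
Mul(Mul(Mul(5, -2), Mul(Function('S')(-1), Pow(-34, -1))), Function('u')(-5, 0)) = Mul(Mul(Mul(5, -2), Mul(-1, Pow(-34, -1))), Mul(24, -5)) = Mul(Mul(-10, Mul(-1, Rational(-1, 34))), -120) = Mul(Mul(-10, Rational(1, 34)), -120) = Mul(Rational(-5, 17), -120) = Rational(600, 17)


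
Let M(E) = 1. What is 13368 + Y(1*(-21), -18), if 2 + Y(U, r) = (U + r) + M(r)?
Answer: 13328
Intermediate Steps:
Y(U, r) = -1 + U + r (Y(U, r) = -2 + ((U + r) + 1) = -2 + (1 + U + r) = -1 + U + r)
13368 + Y(1*(-21), -18) = 13368 + (-1 + 1*(-21) - 18) = 13368 + (-1 - 21 - 18) = 13368 - 40 = 13328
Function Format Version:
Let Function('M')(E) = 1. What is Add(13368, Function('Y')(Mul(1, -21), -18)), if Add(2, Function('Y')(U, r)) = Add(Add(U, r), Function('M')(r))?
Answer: 13328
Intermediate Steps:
Function('Y')(U, r) = Add(-1, U, r) (Function('Y')(U, r) = Add(-2, Add(Add(U, r), 1)) = Add(-2, Add(1, U, r)) = Add(-1, U, r))
Add(13368, Function('Y')(Mul(1, -21), -18)) = Add(13368, Add(-1, Mul(1, -21), -18)) = Add(13368, Add(-1, -21, -18)) = Add(13368, -40) = 13328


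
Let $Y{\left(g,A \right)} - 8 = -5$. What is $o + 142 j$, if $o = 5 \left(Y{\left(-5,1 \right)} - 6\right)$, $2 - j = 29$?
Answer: $-3849$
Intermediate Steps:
$j = -27$ ($j = 2 - 29 = -27$)
$Y{\left(g,A \right)} = 3$ ($Y{\left(g,A \right)} = 8 - 5 = 3$)
$o = -15$ ($o = 5 \left(3 - 6\right) = 5 \left(-3\right) = -15$)
$o + 142 j = -15 + 142 \left(-27\right) = -15 - 3834 = -3849$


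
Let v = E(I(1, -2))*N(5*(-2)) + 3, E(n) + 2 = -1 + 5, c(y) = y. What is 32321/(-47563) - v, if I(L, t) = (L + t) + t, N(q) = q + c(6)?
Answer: 205494/47563 ≈ 4.3205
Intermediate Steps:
N(q) = 6 + q (N(q) = q + 6 = 6 + q)
I(L, t) = L + 2*t
E(n) = 2 (E(n) = -2 + (-1 + 5) = -2 + 4 = 2)
v = -5 (v = 2*(6 + 5*(-2)) + 3 = 2*(6 - 10) + 3 = 2*(-4) + 3 = -8 + 3 = -5)
32321/(-47563) - v = 32321/(-47563) - 1*(-5) = 32321*(-1/47563) + 5 = -32321/47563 + 5 = 205494/47563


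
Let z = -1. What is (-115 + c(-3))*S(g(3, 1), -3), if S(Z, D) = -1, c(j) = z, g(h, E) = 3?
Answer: 116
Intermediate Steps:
c(j) = -1
(-115 + c(-3))*S(g(3, 1), -3) = (-115 - 1)*(-1) = -116*(-1) = 116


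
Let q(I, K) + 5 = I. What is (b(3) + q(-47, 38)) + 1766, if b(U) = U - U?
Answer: 1714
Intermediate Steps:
q(I, K) = -5 + I
b(U) = 0
(b(3) + q(-47, 38)) + 1766 = (0 + (-5 - 47)) + 1766 = (0 - 52) + 1766 = -52 + 1766 = 1714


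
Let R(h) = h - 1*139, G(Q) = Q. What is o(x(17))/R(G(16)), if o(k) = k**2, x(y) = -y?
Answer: -289/123 ≈ -2.3496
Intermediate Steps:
R(h) = -139 + h (R(h) = h - 139 = -139 + h)
o(x(17))/R(G(16)) = (-1*17)**2/(-139 + 16) = (-17)**2/(-123) = 289*(-1/123) = -289/123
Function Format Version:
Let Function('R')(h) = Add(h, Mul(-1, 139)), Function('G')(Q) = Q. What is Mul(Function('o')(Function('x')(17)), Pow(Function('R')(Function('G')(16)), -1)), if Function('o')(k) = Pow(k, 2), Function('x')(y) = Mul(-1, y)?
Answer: Rational(-289, 123) ≈ -2.3496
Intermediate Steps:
Function('R')(h) = Add(-139, h) (Function('R')(h) = Add(h, -139) = Add(-139, h))
Mul(Function('o')(Function('x')(17)), Pow(Function('R')(Function('G')(16)), -1)) = Mul(Pow(Mul(-1, 17), 2), Pow(Add(-139, 16), -1)) = Mul(Pow(-17, 2), Pow(-123, -1)) = Mul(289, Rational(-1, 123)) = Rational(-289, 123)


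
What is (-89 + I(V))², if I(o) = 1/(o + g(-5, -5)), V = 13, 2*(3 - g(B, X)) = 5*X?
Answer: 25715041/3249 ≈ 7914.8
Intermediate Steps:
g(B, X) = 3 - 5*X/2
I(o) = 1/(31/2 + o) (I(o) = 1/(o + (3 - 5/2*(-5))) = 1/(o + (3 + 25/2)) = 1/(o + 31/2) = 1/(31/2 + o))
(-89 + I(V))² = (-89 + 2/(31 + 2*13))² = (-89 + 2/(31 + 26))² = (-89 + 2/57)² = (-5071/57)² = 25715041/3249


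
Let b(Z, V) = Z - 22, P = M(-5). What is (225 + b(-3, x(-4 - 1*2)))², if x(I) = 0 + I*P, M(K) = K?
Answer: 40000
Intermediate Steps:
P = -5
x(I) = -5*I (x(I) = 0 + I*(-5) = 0 - 5*I = -5*I)
b(Z, V) = -22 + Z
(225 + b(-3, x(-4 - 1*2)))² = (225 + (-22 - 3))² = (225 - 25)² = 200² = 40000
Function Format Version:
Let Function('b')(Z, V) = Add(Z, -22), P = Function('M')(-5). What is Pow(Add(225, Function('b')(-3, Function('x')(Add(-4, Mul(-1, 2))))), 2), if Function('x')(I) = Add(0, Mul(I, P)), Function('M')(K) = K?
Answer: 40000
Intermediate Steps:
P = -5
Function('x')(I) = Mul(-5, I) (Function('x')(I) = Add(0, Mul(I, -5)) = Add(0, Mul(-5, I)) = Mul(-5, I))
Function('b')(Z, V) = Add(-22, Z)
Pow(Add(225, Function('b')(-3, Function('x')(Add(-4, Mul(-1, 2))))), 2) = Pow(Add(225, Add(-22, -3)), 2) = Pow(Add(225, -25), 2) = Pow(200, 2) = 40000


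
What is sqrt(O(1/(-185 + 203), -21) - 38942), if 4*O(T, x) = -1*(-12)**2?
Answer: I*sqrt(38978) ≈ 197.43*I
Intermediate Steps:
O(T, x) = -36 (O(T, x) = (-1*(-12)**2)/4 = (-1*144)/4 = (1/4)*(-144) = -36)
sqrt(O(1/(-185 + 203), -21) - 38942) = sqrt(-36 - 38942) = sqrt(-38978) = I*sqrt(38978)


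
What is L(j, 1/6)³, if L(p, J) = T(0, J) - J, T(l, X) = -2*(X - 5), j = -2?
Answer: 6859/8 ≈ 857.38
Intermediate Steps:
T(l, X) = 10 - 2*X (T(l, X) = -2*(-5 + X) = 10 - 2*X)
L(p, J) = 10 - 3*J (L(p, J) = (10 - 2*J) - J = 10 - 3*J)
L(j, 1/6)³ = (10 - 3/6)³ = (10 - 3*⅙)³ = (10 - ½)³ = (19/2)³ = 6859/8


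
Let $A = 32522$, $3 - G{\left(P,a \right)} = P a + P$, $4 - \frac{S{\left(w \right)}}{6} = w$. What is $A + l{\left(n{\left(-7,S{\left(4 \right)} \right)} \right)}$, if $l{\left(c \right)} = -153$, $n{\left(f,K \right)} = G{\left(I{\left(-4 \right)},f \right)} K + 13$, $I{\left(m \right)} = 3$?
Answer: $32369$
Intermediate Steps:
$S{\left(w \right)} = 24 - 6 w$
$G{\left(P,a \right)} = 3 - P - P a$ ($G{\left(P,a \right)} = 3 - \left(P a + P\right) = 3 - \left(P + P a\right) = 3 - P - P a$)
$n{\left(f,K \right)} = 13 - 3 K f$ ($n{\left(f,K \right)} = \left(3 - 3 - 3 f\right) K + 13 = - 3 f K + 13 = - 3 K f + 13 = 13 - 3 K f$)
$A + l{\left(n{\left(-7,S{\left(4 \right)} \right)} \right)} = 32522 - 153 = 32369$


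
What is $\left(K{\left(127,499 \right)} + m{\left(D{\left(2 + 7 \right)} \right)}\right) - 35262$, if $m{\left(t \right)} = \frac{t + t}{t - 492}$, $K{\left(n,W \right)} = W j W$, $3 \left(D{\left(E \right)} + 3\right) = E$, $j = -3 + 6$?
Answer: $711741$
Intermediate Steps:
$j = 3$
$D{\left(E \right)} = -3 + \frac{E}{3}$
$K{\left(n,W \right)} = 3 W^{2}$ ($K{\left(n,W \right)} = W 3 W = 3 W W = 3 W^{2}$)
$m{\left(t \right)} = \frac{2 t}{-492 + t}$
$\left(K{\left(127,499 \right)} + m{\left(D{\left(2 + 7 \right)} \right)}\right) - 35262 = \left(3 \cdot 499^{2} + \frac{2 \left(-3 + \frac{2 + 7}{3}\right)}{-492 - \left(3 - \frac{2 + 7}{3}\right)}\right) - 35262 = \left(3 \cdot 249001 + \frac{2 \left(-3 + \frac{1}{3} \cdot 9\right)}{-492 + \left(-3 + \frac{1}{3} \cdot 9\right)}\right) + \left(-103970 + 68708\right) = \left(747003 + \frac{2 \left(-3 + 3\right)}{-492 + \left(-3 + 3\right)}\right) - 35262 = \left(747003 + 2 \cdot 0 \frac{1}{-492 + 0}\right) - 35262 = \left(747003 + 2 \cdot 0 \frac{1}{-492}\right) - 35262 = \left(747003 + 2 \cdot 0 \left(- \frac{1}{492}\right)\right) - 35262 = \left(747003 + 0\right) - 35262 = 747003 - 35262 = 711741$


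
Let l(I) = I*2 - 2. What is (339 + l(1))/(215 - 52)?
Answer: 339/163 ≈ 2.0798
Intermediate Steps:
l(I) = -2 + 2*I (l(I) = 2*I - 2 = -2 + 2*I)
(339 + l(1))/(215 - 52) = (339 + (-2 + 2*1))/(215 - 52) = (339 + (-2 + 2))/163 = (339 + 0)*(1/163) = 339*(1/163) = 339/163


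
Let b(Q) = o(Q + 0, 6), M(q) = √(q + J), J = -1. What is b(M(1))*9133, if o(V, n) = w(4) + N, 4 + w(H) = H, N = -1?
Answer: -9133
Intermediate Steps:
w(H) = -4 + H
o(V, n) = -1 (o(V, n) = (-4 + 4) - 1 = 0 - 1 = -1)
M(q) = √(-1 + q) (M(q) = √(q - 1) = √(-1 + q))
b(Q) = -1
b(M(1))*9133 = -1*9133 = -9133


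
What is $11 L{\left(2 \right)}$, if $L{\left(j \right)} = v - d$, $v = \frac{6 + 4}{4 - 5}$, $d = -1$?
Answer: $-99$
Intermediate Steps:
$v = -10$ ($v = \frac{10}{-1} = 10 \left(-1\right) = -10$)
$L{\left(j \right)} = -9$ ($L{\left(j \right)} = -10 - -1 = -10 + 1 = -9$)
$11 L{\left(2 \right)} = 11 \left(-9\right) = -99$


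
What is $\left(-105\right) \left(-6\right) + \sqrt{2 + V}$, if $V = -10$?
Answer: $630 + 2 i \sqrt{2} \approx 630.0 + 2.8284 i$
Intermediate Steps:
$\left(-105\right) \left(-6\right) + \sqrt{2 + V} = \left(-105\right) \left(-6\right) + \sqrt{2 - 10} = 630 + \sqrt{-8} = 630 + 2 i \sqrt{2}$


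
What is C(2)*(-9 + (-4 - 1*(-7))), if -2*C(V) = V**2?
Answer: 12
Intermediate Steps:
C(V) = -V**2/2
C(2)*(-9 + (-4 - 1*(-7))) = (-1/2*2**2)*(-9 + (-4 - 1*(-7))) = (-1/2*4)*(-9 + (-4 + 7)) = -2*(-9 + 3) = -2*(-6) = 12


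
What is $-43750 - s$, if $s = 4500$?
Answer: $-48250$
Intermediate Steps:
$-43750 - s = -43750 - 4500 = -48250$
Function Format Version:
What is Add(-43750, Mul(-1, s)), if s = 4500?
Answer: -48250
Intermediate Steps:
Add(-43750, Mul(-1, s)) = Add(-43750, Mul(-1, 4500)) = Add(-43750, -4500) = -48250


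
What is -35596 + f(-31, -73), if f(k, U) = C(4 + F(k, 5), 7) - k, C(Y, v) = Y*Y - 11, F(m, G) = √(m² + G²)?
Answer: -34574 + 8*√986 ≈ -34323.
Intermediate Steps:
F(m, G) = √(G² + m²)
C(Y, v) = -11 + Y² (C(Y, v) = Y² - 11 = -11 + Y²)
f(k, U) = -11 + (4 + √(25 + k²))² - k (f(k, U) = (-11 + (4 + √(5² + k²))²) - k = (-11 + (4 + √(25 + k²))²) - k = -11 + (4 + √(25 + k²))² - k)
-35596 + f(-31, -73) = -35596 + (-11 + (4 + √(25 + (-31)²))² - 1*(-31)) = -35596 + (-11 + (4 + √(25 + 961))² + 31) = -35596 + (-11 + (4 + √986)² + 31) = -35596 + (20 + (4 + √986)²) = -35576 + (4 + √986)²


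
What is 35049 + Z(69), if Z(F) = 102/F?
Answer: 806161/23 ≈ 35051.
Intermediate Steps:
35049 + Z(69) = 35049 + 102/69 = 35049 + 102*(1/69) = 35049 + 34/23 = 806161/23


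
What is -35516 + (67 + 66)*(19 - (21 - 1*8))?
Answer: -34718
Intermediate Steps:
-35516 + (67 + 66)*(19 - (21 - 1*8)) = -35516 + 133*(19 - (21 - 8)) = -35516 + 133*(19 - 1*13) = -35516 + 133*(19 - 13) = -35516 + 133*6 = -35516 + 798 = -34718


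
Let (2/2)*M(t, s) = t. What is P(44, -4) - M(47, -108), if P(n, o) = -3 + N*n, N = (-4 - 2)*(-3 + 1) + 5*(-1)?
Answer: 258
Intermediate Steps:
M(t, s) = t
N = 7 (N = -6*(-2) - 5 = 12 - 5 = 7)
P(n, o) = -3 + 7*n
P(44, -4) - M(47, -108) = (-3 + 7*44) - 1*47 = (-3 + 308) - 47 = 305 - 47 = 258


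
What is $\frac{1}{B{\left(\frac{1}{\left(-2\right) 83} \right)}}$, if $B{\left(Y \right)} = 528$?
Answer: $\frac{1}{528} \approx 0.0018939$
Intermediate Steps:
$\frac{1}{B{\left(\frac{1}{\left(-2\right) 83} \right)}} = \frac{1}{528}$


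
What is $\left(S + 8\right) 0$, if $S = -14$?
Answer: $0$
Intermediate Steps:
$\left(S + 8\right) 0 = \left(-14 + 8\right) 0 = \left(-6\right) 0 = 0$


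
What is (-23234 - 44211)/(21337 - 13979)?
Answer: -67445/7358 ≈ -9.1662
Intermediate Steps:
(-23234 - 44211)/(21337 - 13979) = -67445/7358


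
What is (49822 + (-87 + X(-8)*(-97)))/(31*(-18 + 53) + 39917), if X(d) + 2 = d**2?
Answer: 43721/41002 ≈ 1.0663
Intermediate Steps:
X(d) = -2 + d**2
(49822 + (-87 + X(-8)*(-97)))/(31*(-18 + 53) + 39917) = (49822 + (-87 + (-2 + (-8)**2)*(-97)))/(31*(-18 + 53) + 39917) = (49822 + (-87 + (-2 + 64)*(-97)))/(31*35 + 39917) = (49822 + (-87 + 62*(-97)))/(1085 + 39917) = (49822 + (-87 - 6014))/41002 = (49822 - 6101)*(1/41002) = 43721*(1/41002) = 43721/41002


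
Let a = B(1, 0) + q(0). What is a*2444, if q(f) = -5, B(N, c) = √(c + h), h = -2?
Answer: -12220 + 2444*I*√2 ≈ -12220.0 + 3456.3*I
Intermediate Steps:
B(N, c) = √(-2 + c) (B(N, c) = √(c - 2) = √(-2 + c))
a = -5 + I*√2 (a = √(-2 + 0) - 5 = √(-2) - 5 = I*√2 - 5 = -5 + I*√2 ≈ -5.0 + 1.4142*I)
a*2444 = (-5 + I*√2)*2444 = -12220 + 2444*I*√2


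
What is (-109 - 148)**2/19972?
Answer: 66049/19972 ≈ 3.3071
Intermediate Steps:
(-109 - 148)**2/19972 = (-257)**2*(1/19972) = 66049*(1/19972) = 66049/19972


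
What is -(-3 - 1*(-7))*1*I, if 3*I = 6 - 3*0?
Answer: -8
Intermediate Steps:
I = 2 (I = (6 - 3*0)/3 = (6 + 0)/3 = (1/3)*6 = 2)
-(-3 - 1*(-7))*1*I = -(-3 - 1*(-7))*1*2 = -(-3 + 7)*1*2 = -4*1*2 = -4*2 = -1*8 = -8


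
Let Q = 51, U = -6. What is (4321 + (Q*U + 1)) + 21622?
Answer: 25638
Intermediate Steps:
(4321 + (Q*U + 1)) + 21622 = (4321 + (51*(-6) + 1)) + 21622 = (4321 + (-306 + 1)) + 21622 = (4321 - 305) + 21622 = 4016 + 21622 = 25638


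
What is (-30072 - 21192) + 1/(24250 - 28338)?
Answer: -209567233/4088 ≈ -51264.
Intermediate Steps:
(-30072 - 21192) + 1/(24250 - 28338) = -51264 + 1/(-4088) = -51264 - 1/4088 = -209567233/4088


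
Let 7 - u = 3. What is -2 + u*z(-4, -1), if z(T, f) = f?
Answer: -6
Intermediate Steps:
u = 4 (u = 7 - 1*3 = 7 - 3 = 4)
-2 + u*z(-4, -1) = -2 + 4*(-1) = -2 - 4 = -6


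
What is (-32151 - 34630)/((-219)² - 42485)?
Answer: -66781/5476 ≈ -12.195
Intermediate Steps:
(-32151 - 34630)/((-219)² - 42485) = -66781/(47961 - 42485) = -66781/5476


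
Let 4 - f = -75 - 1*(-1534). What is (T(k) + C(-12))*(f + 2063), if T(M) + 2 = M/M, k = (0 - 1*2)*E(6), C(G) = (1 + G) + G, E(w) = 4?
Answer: -14592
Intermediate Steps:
C(G) = 1 + 2*G
f = -1455 (f = 4 - (-75 - 1*(-1534)) = 4 - (-75 + 1534) = 4 - 1*1459 = 4 - 1459 = -1455)
k = -8 (k = (0 - 1*2)*4 = (0 - 2)*4 = -2*4 = -8)
T(M) = -1 (T(M) = -2 + M/M = -2 + 1 = -1)
(T(k) + C(-12))*(f + 2063) = (-1 + (1 + 2*(-12)))*(-1455 + 2063) = (-1 + (1 - 24))*608 = (-1 - 23)*608 = -24*608 = -14592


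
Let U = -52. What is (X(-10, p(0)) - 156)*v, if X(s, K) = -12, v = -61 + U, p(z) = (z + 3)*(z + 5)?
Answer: 18984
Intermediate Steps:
p(z) = (3 + z)*(5 + z)
v = -113 (v = -61 - 52 = -113)
(X(-10, p(0)) - 156)*v = (-12 - 156)*(-113) = -168*(-113) = 18984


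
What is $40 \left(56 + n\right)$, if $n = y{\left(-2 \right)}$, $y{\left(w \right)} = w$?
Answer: $2160$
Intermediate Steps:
$n = -2$
$40 \left(56 + n\right) = 40 \left(56 - 2\right) = 40 \cdot 54 = 2160$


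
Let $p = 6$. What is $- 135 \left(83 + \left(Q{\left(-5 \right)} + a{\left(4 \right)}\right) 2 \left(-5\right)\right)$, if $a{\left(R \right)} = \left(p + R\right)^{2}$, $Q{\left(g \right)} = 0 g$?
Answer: $123795$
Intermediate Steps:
$Q{\left(g \right)} = 0$
$a{\left(R \right)} = \left(6 + R\right)^{2}$
$- 135 \left(83 + \left(Q{\left(-5 \right)} + a{\left(4 \right)}\right) 2 \left(-5\right)\right) = - 135 \left(83 + \left(0 + \left(6 + 4\right)^{2}\right) 2 \left(-5\right)\right) = - 135 \left(83 + \left(0 + 10^{2}\right) 2 \left(-5\right)\right) = - 135 \left(83 + \left(0 + 100\right) 2 \left(-5\right)\right) = - 135 \left(83 + 100 \cdot 2 \left(-5\right)\right) = - 135 \left(83 + 200 \left(-5\right)\right) = - 135 \left(83 - 1000\right) = \left(-135\right) \left(-917\right) = 123795$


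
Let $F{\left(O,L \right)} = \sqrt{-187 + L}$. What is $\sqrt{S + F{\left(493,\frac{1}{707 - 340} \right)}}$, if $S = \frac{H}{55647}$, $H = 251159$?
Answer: $\frac{\sqrt{23240079576537 + 28060444926 i \sqrt{6296619}}}{2269161} \approx 3.0752 + 2.2234 i$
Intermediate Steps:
$S = \frac{251159}{55647} \approx 4.5134$
$\sqrt{S + F{\left(493,\frac{1}{707 - 340} \right)}} = \sqrt{\frac{251159}{55647} + \sqrt{-187 + \frac{1}{707 - 340}}} = \sqrt{\frac{251159}{55647} + \sqrt{-187 + \frac{1}{367}}} = \sqrt{\frac{251159}{55647} + \sqrt{- \frac{68628}{367}}} = \sqrt{\frac{251159}{55647} + \frac{2 i \sqrt{6296619}}{367}}$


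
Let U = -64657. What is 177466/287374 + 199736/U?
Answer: -22962257051/9290370359 ≈ -2.4716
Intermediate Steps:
177466/287374 + 199736/U = 177466/287374 + 199736/(-64657) = 177466*(1/287374) + 199736*(-1/64657) = 88733/143687 - 199736/64657 = -22962257051/9290370359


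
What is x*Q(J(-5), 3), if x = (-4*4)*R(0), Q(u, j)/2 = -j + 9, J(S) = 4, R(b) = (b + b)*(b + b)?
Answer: 0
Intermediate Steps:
R(b) = 4*b² (R(b) = (2*b)*(2*b) = 4*b²)
Q(u, j) = 18 - 2*j (Q(u, j) = 2*(-j + 9) = 2*(9 - j) = 18 - 2*j)
x = 0 (x = (-4*4)*(4*0²) = -64*0 = -16*0 = 0)
x*Q(J(-5), 3) = 0*(18 - 2*3) = 0*(18 - 6) = 0*12 = 0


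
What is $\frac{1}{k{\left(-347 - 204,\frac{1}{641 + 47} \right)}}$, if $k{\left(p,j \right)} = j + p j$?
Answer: $- \frac{344}{275} \approx -1.2509$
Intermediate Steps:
$k{\left(p,j \right)} = j + j p$
$\frac{1}{k{\left(-347 - 204,\frac{1}{641 + 47} \right)}} = \frac{1}{\frac{1}{641 + 47} \left(1 - 551\right)} = \frac{1}{\frac{1}{688} \left(1 - 551\right)} = \frac{1}{\frac{1}{688} \left(-550\right)} = \frac{1}{- \frac{275}{344}} = - \frac{344}{275}$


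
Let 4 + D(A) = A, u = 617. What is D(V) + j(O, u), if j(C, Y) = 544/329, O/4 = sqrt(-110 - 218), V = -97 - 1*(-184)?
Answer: 27851/329 ≈ 84.653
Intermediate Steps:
V = 87 (V = -97 + 184 = 87)
O = 8*I*sqrt(82) (O = 4*sqrt(-110 - 218) = 4*sqrt(-328) = 4*(2*I*sqrt(82)) = 8*I*sqrt(82) ≈ 72.443*I)
j(C, Y) = 544/329 (j(C, Y) = 544*(1/329) = 544/329)
D(A) = -4 + A
D(V) + j(O, u) = (-4 + 87) + 544/329 = 83 + 544/329 = 27851/329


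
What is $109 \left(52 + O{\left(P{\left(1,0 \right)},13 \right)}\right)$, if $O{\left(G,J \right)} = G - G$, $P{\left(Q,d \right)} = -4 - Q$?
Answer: $5668$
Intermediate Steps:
$O{\left(G,J \right)} = 0$
$109 \left(52 + O{\left(P{\left(1,0 \right)},13 \right)}\right) = 109 \left(52 + 0\right) = 109 \cdot 52 = 5668$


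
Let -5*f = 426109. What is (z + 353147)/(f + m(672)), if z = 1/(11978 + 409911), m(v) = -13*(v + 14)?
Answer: -744944173420/198582730411 ≈ -3.7513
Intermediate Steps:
m(v) = -182 - 13*v (m(v) = -13*(14 + v) = -182 - 13*v)
f = -426109/5 (f = -1/5*426109 = -426109/5 ≈ -85222.)
z = 1/421889 ≈ 2.3703e-6
(z + 353147)/(f + m(672)) = (1/421889 + 353147)/(-426109/5 + (-182 - 13*672)) = 148988834684/(421889*(-426109/5 + (-182 - 8736))) = 148988834684/(421889*(-426109/5 - 8918)) = 148988834684/(421889*(-470699/5)) = (148988834684/421889)*(-5/470699) = -744944173420/198582730411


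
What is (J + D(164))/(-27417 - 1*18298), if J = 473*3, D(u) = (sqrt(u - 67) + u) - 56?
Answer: -1527/45715 - sqrt(97)/45715 ≈ -0.033618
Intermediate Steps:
D(u) = -56 + u + sqrt(-67 + u) (D(u) = (sqrt(-67 + u) + u) - 56 = (u + sqrt(-67 + u)) - 56 = -56 + u + sqrt(-67 + u))
J = 1419
(J + D(164))/(-27417 - 1*18298) = (1419 + (-56 + 164 + sqrt(-67 + 164)))/(-27417 - 1*18298) = (1419 + (-56 + 164 + sqrt(97)))/(-27417 - 18298) = (1419 + (108 + sqrt(97)))/(-45715) = (1527 + sqrt(97))*(-1/45715) = -1527/45715 - sqrt(97)/45715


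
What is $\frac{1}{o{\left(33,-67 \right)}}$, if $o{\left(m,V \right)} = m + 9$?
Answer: $\frac{1}{42} \approx 0.02381$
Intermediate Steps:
$o{\left(m,V \right)} = 9 + m$
$\frac{1}{o{\left(33,-67 \right)}} = \frac{1}{9 + 33} = \frac{1}{42}$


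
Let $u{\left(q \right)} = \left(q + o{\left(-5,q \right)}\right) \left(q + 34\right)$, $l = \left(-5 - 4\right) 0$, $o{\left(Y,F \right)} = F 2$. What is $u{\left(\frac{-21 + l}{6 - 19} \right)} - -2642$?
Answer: $\frac{475667}{169} \approx 2814.6$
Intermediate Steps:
$o{\left(Y,F \right)} = 2 F$
$l = 0$ ($l = \left(-9\right) 0 = 0$)
$u{\left(q \right)} = 3 q \left(34 + q\right)$ ($u{\left(q \right)} = \left(q + 2 q\right) \left(q + 34\right) = 3 q \left(34 + q\right)$)
$u{\left(\frac{-21 + l}{6 - 19} \right)} - -2642 = 3 \frac{-21 + 0}{6 - 19} \left(34 + \frac{-21 + 0}{6 - 19}\right) - -2642 = 3 \left(- \frac{21}{-13}\right) \left(34 - \frac{21}{-13}\right) + 2642 = 3 \left(\left(-21\right) \left(- \frac{1}{13}\right)\right) \left(34 - - \frac{21}{13}\right) + 2642 = 3 \cdot \frac{21}{13} \left(34 + \frac{21}{13}\right) + 2642 = 3 \cdot \frac{21}{13} \cdot \frac{463}{13} + 2642 = \frac{29169}{169} + 2642 = \frac{475667}{169}$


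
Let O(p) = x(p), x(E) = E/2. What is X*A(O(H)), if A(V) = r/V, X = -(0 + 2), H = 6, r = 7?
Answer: -14/3 ≈ -4.6667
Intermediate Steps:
x(E) = E/2 (x(E) = E*(½) = E/2)
O(p) = p/2
X = -2 (X = -1*2 = -2)
A(V) = 7/V
X*A(O(H)) = -14/((½)*6) = -14/3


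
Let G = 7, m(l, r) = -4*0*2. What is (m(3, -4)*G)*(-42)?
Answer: 0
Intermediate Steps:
m(l, r) = 0 (m(l, r) = 0*2 = 0)
(m(3, -4)*G)*(-42) = (0*7)*(-42) = 0*(-42) = 0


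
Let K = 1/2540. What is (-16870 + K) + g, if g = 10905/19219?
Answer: -823502588281/48816260 ≈ -16869.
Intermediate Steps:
g = 10905/19219 (g = 10905*(1/19219) = 10905/19219 ≈ 0.56741)
K = 1/2540 ≈ 0.00039370
(-16870 + K) + g = (-16870 + 1/2540) + 10905/19219 = -42849799/2540 + 10905/19219 = -823502588281/48816260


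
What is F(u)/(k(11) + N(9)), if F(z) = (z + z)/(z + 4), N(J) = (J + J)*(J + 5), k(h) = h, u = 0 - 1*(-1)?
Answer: 2/1315 ≈ 0.0015209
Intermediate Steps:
u = 1 (u = 0 + 1 = 1)
N(J) = 2*J*(5 + J) (N(J) = (2*J)*(5 + J) = 2*J*(5 + J))
F(z) = 2*z/(4 + z) (F(z) = (2*z)/(4 + z) = 2*z/(4 + z))
F(u)/(k(11) + N(9)) = (2*1/(4 + 1))/(11 + 2*9*(5 + 9)) = (2*1/5)/(11 + 2*9*14) = (2*1*(⅕))/(11 + 252) = (⅖)/263 = (⅖)*(1/263) = 2/1315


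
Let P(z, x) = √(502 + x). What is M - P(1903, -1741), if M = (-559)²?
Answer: 312481 - I*√1239 ≈ 3.1248e+5 - 35.199*I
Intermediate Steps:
M = 312481
M - P(1903, -1741) = 312481 - √(502 - 1741) = 312481 - √(-1239) = 312481 - I*√1239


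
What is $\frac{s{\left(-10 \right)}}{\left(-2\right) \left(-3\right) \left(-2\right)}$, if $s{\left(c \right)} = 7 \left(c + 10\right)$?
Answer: $0$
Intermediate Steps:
$s{\left(c \right)} = 70 + 7 c$ ($s{\left(c \right)} = 7 \left(10 + c\right) = 70 + 7 c$)
$\frac{s{\left(-10 \right)}}{\left(-2\right) \left(-3\right) \left(-2\right)} = \frac{70 + 7 \left(-10\right)}{\left(-2\right) \left(-3\right) \left(-2\right)} = \frac{70 - 70}{6 \left(-2\right)} = \frac{0}{-12} = 0 \left(- \frac{1}{12}\right) = 0$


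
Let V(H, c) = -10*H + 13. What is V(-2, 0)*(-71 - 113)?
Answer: -6072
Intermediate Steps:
V(H, c) = 13 - 10*H
V(-2, 0)*(-71 - 113) = (13 - 10*(-2))*(-71 - 113) = (13 + 20)*(-184) = 33*(-184) = -6072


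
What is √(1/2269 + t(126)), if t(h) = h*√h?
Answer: √(2269 + 1946080458*√14)/2269 ≈ 37.608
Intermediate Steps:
t(h) = h^(3/2)
√(1/2269 + t(126)) = √(1/2269 + 126^(3/2)) = √(1/2269 + 378*√14)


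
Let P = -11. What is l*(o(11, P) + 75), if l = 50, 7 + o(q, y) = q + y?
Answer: 3400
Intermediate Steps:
o(q, y) = -7 + q + y (o(q, y) = -7 + (q + y) = -7 + q + y)
l*(o(11, P) + 75) = 50*((-7 + 11 - 11) + 75) = 50*(-7 + 75) = 50*68 = 3400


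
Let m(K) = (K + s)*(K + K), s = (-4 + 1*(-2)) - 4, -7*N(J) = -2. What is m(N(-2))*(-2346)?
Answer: 638112/49 ≈ 13023.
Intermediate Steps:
N(J) = 2/7 (N(J) = -⅐*(-2) = 2/7)
s = -10 (s = (-4 - 2) - 4 = -6 - 4 = -10)
m(K) = 2*K*(-10 + K) (m(K) = (K - 10)*(K + K) = (-10 + K)*(2*K) = 2*K*(-10 + K))
m(N(-2))*(-2346) = (2*(2/7)*(-10 + 2/7))*(-2346) = (2*(2/7)*(-68/7))*(-2346) = -272/49*(-2346) = 638112/49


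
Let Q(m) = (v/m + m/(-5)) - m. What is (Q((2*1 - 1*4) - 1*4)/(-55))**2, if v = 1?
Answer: 44521/2722500 ≈ 0.016353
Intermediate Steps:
Q(m) = 1/m - 6*m/5 (Q(m) = (1/m + m/(-5)) - m = (1/m + m*(-1/5)) - m = (1/m - m/5) - m = 1/m - 6*m/5)
(Q((2*1 - 1*4) - 1*4)/(-55))**2 = ((1/((2*1 - 1*4) - 1*4) - 6*((2*1 - 1*4) - 1*4)/5)/(-55))**2 = ((1/((2 - 4) - 4) - 6*((2 - 4) - 4)/5)*(-1/55))**2 = ((1/(-2 - 4) - 6*(-2 - 4)/5)*(-1/55))**2 = ((1/(-6) - 6/5*(-6))*(-1/55))**2 = ((-1/6 + 36/5)*(-1/55))**2 = ((211/30)*(-1/55))**2 = (-211/1650)**2 = 44521/2722500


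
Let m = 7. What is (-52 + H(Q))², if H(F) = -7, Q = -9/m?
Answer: 3481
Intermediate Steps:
Q = -9/7 ≈ -1.2857
(-52 + H(Q))² = (-52 - 7)² = (-59)² = 3481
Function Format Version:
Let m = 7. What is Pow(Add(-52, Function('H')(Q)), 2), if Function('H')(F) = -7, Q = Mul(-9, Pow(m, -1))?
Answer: 3481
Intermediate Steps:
Q = Rational(-9, 7) (Q = Mul(-9, Pow(7, -1)) = Mul(-9, Rational(1, 7)) = Rational(-9, 7) ≈ -1.2857)
Pow(Add(-52, Function('H')(Q)), 2) = Pow(Add(-52, -7), 2) = Pow(-59, 2) = 3481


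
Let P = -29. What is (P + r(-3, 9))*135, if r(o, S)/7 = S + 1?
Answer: 5535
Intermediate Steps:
r(o, S) = 7 + 7*S (r(o, S) = 7*(S + 1) = 7*(1 + S) = 7 + 7*S)
(P + r(-3, 9))*135 = (-29 + (7 + 7*9))*135 = (-29 + (7 + 63))*135 = (-29 + 70)*135 = 41*135 = 5535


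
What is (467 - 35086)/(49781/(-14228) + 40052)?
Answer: -492559132/569810075 ≈ -0.86443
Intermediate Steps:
(467 - 35086)/(49781/(-14228) + 40052) = -34619/(49781*(-1/14228) + 40052) = -34619/(-49781/14228 + 40052) = -34619/569810075/14228 = -34619*14228/569810075 = -492559132/569810075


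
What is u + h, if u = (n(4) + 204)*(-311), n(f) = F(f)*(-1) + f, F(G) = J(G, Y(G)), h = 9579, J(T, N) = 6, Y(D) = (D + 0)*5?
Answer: -53243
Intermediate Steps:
Y(D) = 5*D (Y(D) = D*5 = 5*D)
F(G) = 6
n(f) = -6 + f (n(f) = 6*(-1) + f = -6 + f)
u = -62822 (u = ((-6 + 4) + 204)*(-311) = (-2 + 204)*(-311) = 202*(-311) = -62822)
u + h = -62822 + 9579 = -53243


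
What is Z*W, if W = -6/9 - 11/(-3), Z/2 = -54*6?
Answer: -1944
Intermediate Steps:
Z = -648 (Z = 2*(-54*6) = 2*(-324) = -648)
W = 3 (W = -6*⅑ - 11*(-⅓) = -⅔ + 11/3 = 3)
Z*W = -648*3 = -1944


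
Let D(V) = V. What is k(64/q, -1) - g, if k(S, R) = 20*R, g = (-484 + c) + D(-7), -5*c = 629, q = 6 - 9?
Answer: 2984/5 ≈ 596.80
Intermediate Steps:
q = -3
c = -629/5 (c = -⅕*629 = -629/5 ≈ -125.80)
g = -3084/5 (g = (-484 - 629/5) - 7 = -3049/5 - 7 = -3084/5 ≈ -616.80)
k(64/q, -1) - g = 20*(-1) - 1*(-3084/5) = -20 + 3084/5 = 2984/5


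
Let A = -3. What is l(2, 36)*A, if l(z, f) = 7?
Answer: -21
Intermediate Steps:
l(2, 36)*A = 7*(-3) = -21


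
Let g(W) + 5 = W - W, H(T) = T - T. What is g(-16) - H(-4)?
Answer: -5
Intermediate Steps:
H(T) = 0
g(W) = -5 (g(W) = -5 + (W - W) = -5 + 0 = -5)
g(-16) - H(-4) = -5 - 1*0 = -5 + 0 = -5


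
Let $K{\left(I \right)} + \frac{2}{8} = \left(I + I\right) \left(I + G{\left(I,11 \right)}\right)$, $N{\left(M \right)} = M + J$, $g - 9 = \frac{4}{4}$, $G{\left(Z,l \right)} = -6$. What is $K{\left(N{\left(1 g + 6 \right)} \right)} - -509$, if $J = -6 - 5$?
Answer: $\frac{1995}{4} \approx 498.75$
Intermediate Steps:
$J = -11$
$g = 10$ ($g = 9 + \frac{4}{4} = 9 + 4 \cdot \frac{1}{4} = 9 + 1 = 10$)
$N{\left(M \right)} = -11 + M$ ($N{\left(M \right)} = M - 11 = -11 + M$)
$K{\left(I \right)} = - \frac{1}{4} + 2 I \left(-6 + I\right)$ ($K{\left(I \right)} = - \frac{1}{4} + \left(I + I\right) \left(I - 6\right) = - \frac{1}{4} + 2 I \left(-6 + I\right)$)
$K{\left(N{\left(1 g + 6 \right)} \right)} - -509 = \left(- \frac{1}{4} - 12 \left(-11 + \left(1 \cdot 10 + 6\right)\right) + 2 \left(-11 + \left(1 \cdot 10 + 6\right)\right)^{2}\right) - -509 = \left(- \frac{1}{4} - 12 \left(-11 + \left(10 + 6\right)\right) + 2 \left(-11 + \left(10 + 6\right)\right)^{2}\right) + 509 = \left(- \frac{1}{4} - 12 \left(-11 + 16\right) + 2 \left(-11 + 16\right)^{2}\right) + 509 = \left(- \frac{1}{4} - 60 + 2 \cdot 5^{2}\right) + 509 = \left(- \frac{1}{4} - 60 + 2 \cdot 25\right) + 509 = \left(- \frac{1}{4} - 60 + 50\right) + 509 = - \frac{41}{4} + 509 = \frac{1995}{4}$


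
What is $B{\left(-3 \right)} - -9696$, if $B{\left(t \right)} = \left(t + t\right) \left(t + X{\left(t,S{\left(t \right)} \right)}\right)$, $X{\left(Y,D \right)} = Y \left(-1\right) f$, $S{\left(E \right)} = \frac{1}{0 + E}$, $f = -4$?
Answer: $9786$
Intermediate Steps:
$S{\left(E \right)} = \frac{1}{E}$
$X{\left(Y,D \right)} = 4 Y$ ($X{\left(Y,D \right)} = Y \left(-1\right) \left(-4\right) = - Y \left(-4\right) = 4 Y$)
$B{\left(t \right)} = 10 t^{2}$ ($B{\left(t \right)} = \left(t + t\right) \left(t + 4 t\right) = 2 t 5 t = 10 t^{2}$)
$B{\left(-3 \right)} - -9696 = 10 \left(-3\right)^{2} - -9696 = 10 \cdot 9 + 9696 = 90 + 9696 = 9786$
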